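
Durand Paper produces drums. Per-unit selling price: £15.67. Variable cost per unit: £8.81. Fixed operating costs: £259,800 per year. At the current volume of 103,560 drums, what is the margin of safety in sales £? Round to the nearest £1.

£1,029,335

Unit CM = price − variable cost = £15.67 − £8.81 = £6.86. Break-even units = £259,800 ÷ £6.86 = 37,871.72; break-even revenue = 37,871.72 × £15.67 = £593,449.85.
Current sales = 103,560 × £15.67 = £1,622,785.20.
Margin of safety = £1,622,785.20 − £593,449.85 = £1,029,335.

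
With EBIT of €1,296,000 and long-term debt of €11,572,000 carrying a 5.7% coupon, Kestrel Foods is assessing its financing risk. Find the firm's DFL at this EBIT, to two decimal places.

Annual interest charges come to €659,604.00.
Degree of financial leverage = EBIT / (EBIT − interest) = €1,296,000 / €636,396.00 = 2.0365.

2.04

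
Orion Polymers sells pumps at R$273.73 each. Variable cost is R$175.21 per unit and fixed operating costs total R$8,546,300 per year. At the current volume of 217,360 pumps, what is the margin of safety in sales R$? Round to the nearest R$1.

R$35,752,737

Each unit contributes R$273.73 − R$175.21 = R$98.52. Break-even units = R$8,546,300 ÷ R$98.52 = 86,746.85; break-even revenue = 86,746.85 × R$273.73 = R$23,745,216.19.
Actual sales revenue = 217,360 × R$273.73 = R$59,497,952.80.
Margin of safety = R$59,497,952.80 − R$23,745,216.19 = R$35,752,737.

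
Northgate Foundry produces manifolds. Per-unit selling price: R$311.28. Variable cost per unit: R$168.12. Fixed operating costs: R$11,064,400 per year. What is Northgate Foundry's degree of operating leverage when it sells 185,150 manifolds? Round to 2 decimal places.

Contribution at this volume is 185,150 × R$143.16 = R$26,506,074.00.
Operating income = contribution − fixed costs = R$26,506,074.00 − R$11,064,400 = R$15,441,674.00.
Degree of operating leverage = R$26,506,074.00 / R$15,441,674.00 = 1.7165.

1.72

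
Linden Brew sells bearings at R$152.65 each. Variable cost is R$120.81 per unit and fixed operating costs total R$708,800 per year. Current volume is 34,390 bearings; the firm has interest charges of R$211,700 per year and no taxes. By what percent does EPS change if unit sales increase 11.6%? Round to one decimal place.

+72.8%

At 34,390 units, contribution = 34,390 × R$31.84 = R$1,094,977.60.
Subtracting fixed costs: EBIT = R$1,094,977.60 − R$708,800 = R$386,177.60.
After interest of R$211,700.00, pre-tax earnings = R$174,477.60.
DCL = total CM / (EBIT − I) = R$1,094,977.60 / R$174,477.60 = 6.2757.
EPS therefore changes by 6.2757 × (+11.6%) = +72.8%.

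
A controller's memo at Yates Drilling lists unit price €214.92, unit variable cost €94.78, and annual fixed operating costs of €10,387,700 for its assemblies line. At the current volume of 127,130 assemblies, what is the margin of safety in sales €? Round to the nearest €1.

€8,740,089

Each unit contributes €214.92 − €94.78 = €120.14. Break-even units = €10,387,700 ÷ €120.14 = 86,463.29; break-even revenue = 86,463.29 × €214.92 = €18,582,690.89.
Current sales = 127,130 × €214.92 = €27,322,779.60.
Margin of safety = €27,322,779.60 − €18,582,690.89 = €8,740,089.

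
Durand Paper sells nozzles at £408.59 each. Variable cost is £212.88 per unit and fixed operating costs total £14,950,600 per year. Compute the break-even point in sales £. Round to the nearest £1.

CM per unit = £408.59 − £212.88 = £195.71; CM ratio = £195.71 / £408.59 = 0.4790.
Break-even revenue = fixed costs × price ÷ CM = £14,950,600 × £408.59 ÷ £195.71 = £31,212,844.

£31,212,844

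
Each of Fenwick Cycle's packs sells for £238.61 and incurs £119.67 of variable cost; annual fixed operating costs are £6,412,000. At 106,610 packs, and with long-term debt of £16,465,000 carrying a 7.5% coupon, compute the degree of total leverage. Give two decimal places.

Total contribution margin = 106,610 × £118.94 = £12,680,193.40.
Subtracting fixed costs: EBIT = £12,680,193.40 − £6,412,000 = £6,268,193.40. Interest = £1,234,875.00, so EBIT − I = £5,033,318.40.
Degree of total leverage = total CM / (EBIT − interest) = £12,680,193.40 / £5,033,318.40 = 2.5193.

2.52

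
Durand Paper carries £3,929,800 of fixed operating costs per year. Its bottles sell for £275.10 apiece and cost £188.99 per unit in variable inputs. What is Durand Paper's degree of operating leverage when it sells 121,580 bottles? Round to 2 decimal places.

Contribution at this volume is 121,580 × £86.11 = £10,469,253.80.
Subtracting fixed costs: EBIT = £10,469,253.80 − £3,929,800 = £6,539,453.80.
So DOL = total CM / EBIT = £10,469,253.80 / £6,539,453.80 = 1.6009.

1.60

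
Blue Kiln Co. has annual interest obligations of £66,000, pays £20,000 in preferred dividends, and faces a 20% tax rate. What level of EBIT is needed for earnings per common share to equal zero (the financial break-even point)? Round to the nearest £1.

Preferred dividends are paid after tax, so their pre-tax equivalent is £20,000 ÷ (1 − 0.20) = £25,000.00.
EPS = 0 when EBIT covers interest plus the pre-tax preferred burden: £66,000 + £25,000.00 = £91,000.00.

£91,000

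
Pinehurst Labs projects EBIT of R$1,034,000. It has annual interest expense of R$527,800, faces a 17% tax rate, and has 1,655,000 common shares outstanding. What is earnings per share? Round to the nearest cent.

Interest = R$527,800.00, so EBT = R$1,034,000 − R$527,800.00 = R$506,200.00.
Net income = R$506,200.00 × (1 − 0.17) = R$420,146.00.
EPS = R$420,146.00 ÷ 1,655,000 = R$0.25.

R$0.25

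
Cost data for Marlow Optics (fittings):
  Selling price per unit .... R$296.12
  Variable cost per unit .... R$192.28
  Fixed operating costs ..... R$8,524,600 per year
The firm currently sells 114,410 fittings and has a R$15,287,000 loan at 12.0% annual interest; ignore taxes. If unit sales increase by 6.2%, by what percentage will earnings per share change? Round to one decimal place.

At 114,410 units, contribution = 114,410 × R$103.84 = R$11,880,334.40.
Operating income = contribution − fixed costs = R$11,880,334.40 − R$8,524,600 = R$3,355,734.40.
Interest = R$1,834,440.00, so EBIT − I = R$1,521,294.40.
DCL = total CM / (EBIT − I) = R$11,880,334.40 / R$1,521,294.40 = 7.8094.
EPS therefore changes by 7.8094 × (+6.2%) = +48.4%.

+48.4%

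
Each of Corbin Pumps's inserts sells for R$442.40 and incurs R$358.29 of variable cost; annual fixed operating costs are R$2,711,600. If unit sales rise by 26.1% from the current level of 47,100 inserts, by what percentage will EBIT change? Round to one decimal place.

+82.7%

At 47,100 units, contribution = 47,100 × R$84.11 = R$3,961,581.00.
Subtracting fixed costs: EBIT = R$3,961,581.00 − R$2,711,600 = R$1,249,981.00.
So DOL = total CM / EBIT = R$3,961,581.00 / R$1,249,981.00 = 3.1693.
Operating income changes by 3.1693 × +26.1% = +82.7%.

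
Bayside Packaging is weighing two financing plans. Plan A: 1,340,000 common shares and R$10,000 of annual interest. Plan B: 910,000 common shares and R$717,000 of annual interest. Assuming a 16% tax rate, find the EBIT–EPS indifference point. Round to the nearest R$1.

Set EPS_A = EPS_B: (EBIT − R$10,000)(1 − 0.16) ÷ 1,340,000 = (EBIT − R$717,000)(1 − 0.16) ÷ 910,000.
The (1 − t) factor cancels: (EBIT − 10,000) × 910,000 = (EBIT − 717,000) × 1,340,000.
Solving, EBIT = (717,000·1,340,000 − 10,000·910,000) / (1,340,000 − 910,000) = 951,680,000,000 / 430,000 = 2,213,209.30.

R$2,213,209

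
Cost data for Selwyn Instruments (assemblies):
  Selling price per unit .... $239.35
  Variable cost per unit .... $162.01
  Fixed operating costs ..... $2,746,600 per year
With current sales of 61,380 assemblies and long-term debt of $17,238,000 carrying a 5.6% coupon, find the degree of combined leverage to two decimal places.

At 61,380 units, contribution = 61,380 × $77.34 = $4,747,129.20.
Subtracting fixed costs: EBIT = $4,747,129.20 − $2,746,600 = $2,000,529.20. Interest = $965,328.00, so EBIT − I = $1,035,201.20.
Degree of total leverage = total CM / (EBIT − interest) = $4,747,129.20 / $1,035,201.20 = 4.5857.

4.59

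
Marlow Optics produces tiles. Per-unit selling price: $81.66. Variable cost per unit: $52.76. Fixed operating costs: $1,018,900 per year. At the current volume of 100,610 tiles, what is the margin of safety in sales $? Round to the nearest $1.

Each unit contributes $81.66 − $52.76 = $28.90. Break-even units = $1,018,900 ÷ $28.90 = 35,256.06; break-even revenue = 35,256.06 × $81.66 = $2,879,009.48.
Current sales = 100,610 × $81.66 = $8,215,812.60.
Margin of safety = $8,215,812.60 − $2,879,009.48 = $5,336,803.

$5,336,803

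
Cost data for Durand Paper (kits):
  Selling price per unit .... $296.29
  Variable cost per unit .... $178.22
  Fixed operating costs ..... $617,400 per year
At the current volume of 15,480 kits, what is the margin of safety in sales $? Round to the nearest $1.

$3,037,239

Contribution margin per unit = $296.29 − $178.22 = $118.07. Break-even units = $617,400 ÷ $118.07 = 5,229.10; break-even revenue = 5,229.10 × $296.29 = $1,549,330.45.
Actual sales revenue = 15,480 × $296.29 = $4,586,569.20.
Margin of safety = $4,586,569.20 − $1,549,330.45 = $3,037,239.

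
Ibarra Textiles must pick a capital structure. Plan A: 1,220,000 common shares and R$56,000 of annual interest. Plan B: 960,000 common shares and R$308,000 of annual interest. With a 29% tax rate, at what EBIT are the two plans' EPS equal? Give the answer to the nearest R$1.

Set EPS_A = EPS_B: (EBIT − R$56,000)(1 − 0.29) ÷ 1,220,000 = (EBIT − R$308,000)(1 − 0.29) ÷ 960,000.
The (1 − t) factor cancels: (EBIT − 56,000) × 960,000 = (EBIT − 308,000) × 1,220,000.
Solving, EBIT = (308,000·1,220,000 − 56,000·960,000) / (1,220,000 − 960,000) = 322,000,000,000 / 260,000 = 1,238,461.54.

R$1,238,462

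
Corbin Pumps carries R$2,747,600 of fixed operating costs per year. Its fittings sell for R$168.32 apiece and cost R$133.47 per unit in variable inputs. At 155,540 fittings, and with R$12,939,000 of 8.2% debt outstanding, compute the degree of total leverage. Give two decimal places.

Total contribution margin = 155,540 × R$34.85 = R$5,420,569.00.
EBIT = R$5,420,569.00 − R$2,747,600 = R$2,672,969.00. Interest = R$1,060,998.00.
DOL = R$5,420,569.00 ÷ R$2,672,969.00 = 2.0279; DFL = R$2,672,969.00 ÷ R$1,611,971.00 = 1.6582.
Combined leverage = 2.0279 × 1.6582 = 3.3627.

3.36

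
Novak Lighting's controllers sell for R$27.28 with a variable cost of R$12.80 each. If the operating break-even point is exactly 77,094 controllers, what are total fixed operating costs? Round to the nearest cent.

R$1,116,321.12

Unit CM = price − variable cost = R$27.28 − R$12.80 = R$14.48.
Fixed costs = break-even units × CM = 77,094 × R$14.48 = R$1,116,321.12.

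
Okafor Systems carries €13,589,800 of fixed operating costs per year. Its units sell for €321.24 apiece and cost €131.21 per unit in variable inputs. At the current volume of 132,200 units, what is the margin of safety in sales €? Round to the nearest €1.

€19,494,780

Contribution margin per unit = €321.24 − €131.21 = €190.03. Break-even units = €13,589,800 ÷ €190.03 = 71,513.97; break-even revenue = 71,513.97 × €321.24 = €22,973,148.20.
Actual sales revenue = 132,200 × €321.24 = €42,467,928.00.
Margin of safety = €42,467,928.00 − €22,973,148.20 = €19,494,780.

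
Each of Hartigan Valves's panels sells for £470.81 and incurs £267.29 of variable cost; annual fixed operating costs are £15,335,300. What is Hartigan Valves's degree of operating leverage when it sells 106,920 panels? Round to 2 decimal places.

3.39

At 106,920 units, contribution = 106,920 × £203.52 = £21,760,358.40.
Subtracting fixed costs: EBIT = £21,760,358.40 − £15,335,300 = £6,425,058.40.
Degree of operating leverage = £21,760,358.40 / £6,425,058.40 = 3.3868.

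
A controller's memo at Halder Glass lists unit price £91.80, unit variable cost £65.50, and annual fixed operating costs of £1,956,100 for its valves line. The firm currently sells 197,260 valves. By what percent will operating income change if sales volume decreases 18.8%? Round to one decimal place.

-30.2%

Contribution at this volume is 197,260 × £26.30 = £5,187,938.00.
EBIT = £5,187,938.00 − £1,956,100 = £3,231,838.00.
Degree of operating leverage = £5,187,938.00 / £3,231,838.00 = 1.6053.
%ΔEBIT = DOL × %ΔSales = 1.6053 × -18.8% = -30.2%.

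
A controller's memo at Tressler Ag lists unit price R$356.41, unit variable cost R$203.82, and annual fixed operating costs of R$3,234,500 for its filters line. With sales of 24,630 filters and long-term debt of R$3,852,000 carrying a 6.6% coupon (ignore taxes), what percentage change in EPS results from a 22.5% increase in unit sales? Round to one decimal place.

+313.7%

At 24,630 units, contribution = 24,630 × R$152.59 = R$3,758,291.70.
Subtracting fixed costs: EBIT = R$3,758,291.70 − R$3,234,500 = R$523,791.70.
After interest of R$254,232.00, pre-tax earnings = R$269,559.70.
Degree of combined leverage = contribution ÷ (EBIT − I) = R$3,758,291.70 ÷ R$269,559.70 = 13.9423.
EPS therefore changes by 13.9423 × (+22.5%) = +313.7%.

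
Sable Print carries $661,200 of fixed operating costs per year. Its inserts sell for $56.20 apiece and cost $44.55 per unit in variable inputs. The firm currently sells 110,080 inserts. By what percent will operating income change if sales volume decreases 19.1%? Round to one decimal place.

-39.4%

At 110,080 units, contribution = 110,080 × $11.65 = $1,282,432.00.
Operating income = contribution − fixed costs = $1,282,432.00 − $661,200 = $621,232.00.
Degree of operating leverage = $1,282,432.00 / $621,232.00 = 2.0643.
%ΔEBIT = DOL × %ΔSales = 2.0643 × -19.1% = -39.4%.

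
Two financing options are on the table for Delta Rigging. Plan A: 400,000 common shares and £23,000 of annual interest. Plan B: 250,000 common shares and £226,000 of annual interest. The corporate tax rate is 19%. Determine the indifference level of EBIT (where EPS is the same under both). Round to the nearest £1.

Set EPS_A = EPS_B: (EBIT − £23,000)(1 − 0.19) ÷ 400,000 = (EBIT − £226,000)(1 − 0.19) ÷ 250,000.
Cancelling (1 − t) and cross-multiplying: 250,000·(EBIT − 23,000) = 400,000·(EBIT − 226,000).
EBIT × (400,000 − 250,000) = 226,000 × 400,000 − 23,000 × 250,000 = 84,650,000,000, so EBIT = 84,650,000,000 ÷ 150,000 = 564,333.33.

£564,333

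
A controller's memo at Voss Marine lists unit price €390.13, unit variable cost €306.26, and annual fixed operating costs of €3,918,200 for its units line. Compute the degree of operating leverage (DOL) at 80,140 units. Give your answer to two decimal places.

2.40

At 80,140 units, contribution = 80,140 × €83.87 = €6,721,341.80.
Subtracting fixed costs: EBIT = €6,721,341.80 − €3,918,200 = €2,803,141.80.
So DOL = total CM / EBIT = €6,721,341.80 / €2,803,141.80 = 2.3978.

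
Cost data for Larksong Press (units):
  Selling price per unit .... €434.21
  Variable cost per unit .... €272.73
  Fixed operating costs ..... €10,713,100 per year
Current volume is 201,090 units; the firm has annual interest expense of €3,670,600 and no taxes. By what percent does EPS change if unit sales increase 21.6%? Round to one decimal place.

Total contribution margin = 201,090 × €161.48 = €32,472,013.20.
Subtracting fixed costs: EBIT = €32,472,013.20 − €10,713,100 = €21,758,913.20.
After interest of €3,670,600.00, pre-tax earnings = €18,088,313.20.
DCL = total CM / (EBIT − I) = €32,472,013.20 / €18,088,313.20 = 1.7952.
EPS therefore changes by 1.7952 × (+21.6%) = +38.8%.

+38.8%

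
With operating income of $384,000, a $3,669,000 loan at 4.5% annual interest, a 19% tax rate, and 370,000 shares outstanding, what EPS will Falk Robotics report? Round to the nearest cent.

Interest = $165,105.00, so EBT = $384,000 − $165,105.00 = $218,895.00.
After tax at 19%: net income = $218,895.00 × 0.81 = $177,304.95.
Per share: $177,304.95 / 370,000 shares = $0.48.

$0.48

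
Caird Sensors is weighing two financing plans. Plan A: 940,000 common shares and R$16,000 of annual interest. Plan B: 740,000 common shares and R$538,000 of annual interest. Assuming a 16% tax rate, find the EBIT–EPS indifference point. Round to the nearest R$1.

At indifference, (EBIT − 16,000)(1 − t)/940,000 = (EBIT − 538,000)(1 − t)/740,000.
Cancelling (1 − t) and cross-multiplying: 740,000·(EBIT − 16,000) = 940,000·(EBIT − 538,000).
EBIT × (940,000 − 740,000) = 538,000 × 940,000 − 16,000 × 740,000 = 493,880,000,000, so EBIT = 493,880,000,000 ÷ 200,000 = 2,469,400.00.

R$2,469,400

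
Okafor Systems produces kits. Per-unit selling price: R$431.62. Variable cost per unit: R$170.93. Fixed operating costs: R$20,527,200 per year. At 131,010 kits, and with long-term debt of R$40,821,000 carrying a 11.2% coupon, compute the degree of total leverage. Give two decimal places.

3.77

Total contribution margin = 131,010 × R$260.69 = R$34,152,996.90.
Operating income = contribution − fixed costs = R$34,152,996.90 − R$20,527,200 = R$13,625,796.90. Interest = R$4,571,952.00.
DOL = R$34,152,996.90 ÷ R$13,625,796.90 = 2.5065; DFL = R$13,625,796.90 ÷ R$9,053,844.90 = 1.5050.
Combined leverage = 2.5065 × 1.5050 = 3.7723.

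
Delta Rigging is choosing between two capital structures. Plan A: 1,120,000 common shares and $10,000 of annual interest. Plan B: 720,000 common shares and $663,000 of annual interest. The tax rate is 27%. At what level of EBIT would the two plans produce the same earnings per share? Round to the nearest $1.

$1,838,400

Set EPS_A = EPS_B: (EBIT − $10,000)(1 − 0.27) ÷ 1,120,000 = (EBIT − $663,000)(1 − 0.27) ÷ 720,000.
Cancelling (1 − t) and cross-multiplying: 720,000·(EBIT − 10,000) = 1,120,000·(EBIT − 663,000).
EBIT × (1,120,000 − 720,000) = 663,000 × 1,120,000 − 10,000 × 720,000 = 735,360,000,000, so EBIT = 735,360,000,000 ÷ 400,000 = 1,838,400.00.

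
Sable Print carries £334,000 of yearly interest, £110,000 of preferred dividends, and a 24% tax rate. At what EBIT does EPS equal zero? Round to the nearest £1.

£478,737

Preferred dividends are paid after tax, so their pre-tax equivalent is £110,000 ÷ (1 − 0.24) = £144,736.84.
EPS = 0 when EBIT covers interest plus the pre-tax preferred burden: £334,000 + £144,736.84 = £478,736.84.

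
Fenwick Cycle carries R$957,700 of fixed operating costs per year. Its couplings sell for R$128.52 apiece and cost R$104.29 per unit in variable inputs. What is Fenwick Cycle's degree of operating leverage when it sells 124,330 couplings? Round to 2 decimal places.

1.47

Contribution at this volume is 124,330 × R$24.23 = R$3,012,515.90.
EBIT = R$3,012,515.90 − R$957,700 = R$2,054,815.90.
DOL = contribution ÷ EBIT = R$3,012,515.90 ÷ R$2,054,815.90 = 1.4661.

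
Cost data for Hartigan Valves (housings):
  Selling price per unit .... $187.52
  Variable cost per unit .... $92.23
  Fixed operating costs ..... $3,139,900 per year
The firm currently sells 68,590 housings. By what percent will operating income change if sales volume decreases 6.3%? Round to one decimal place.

-12.1%

At 68,590 units, contribution = 68,590 × $95.29 = $6,535,941.10.
EBIT = $6,535,941.10 − $3,139,900 = $3,396,041.10.
So DOL = total CM / EBIT = $6,535,941.10 / $3,396,041.10 = 1.9246.
%ΔEBIT = DOL × %ΔSales = 1.9246 × -6.3% = -12.1%.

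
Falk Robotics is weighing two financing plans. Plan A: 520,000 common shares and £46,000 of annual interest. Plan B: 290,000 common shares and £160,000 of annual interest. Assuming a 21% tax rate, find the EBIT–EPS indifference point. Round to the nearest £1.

At indifference, (EBIT − 46,000)(1 − t)/520,000 = (EBIT − 160,000)(1 − t)/290,000.
The (1 − t) factor cancels: (EBIT − 46,000) × 290,000 = (EBIT − 160,000) × 520,000.
EBIT × (520,000 − 290,000) = 160,000 × 520,000 − 46,000 × 290,000 = 69,860,000,000, so EBIT = 69,860,000,000 ÷ 230,000 = 303,739.13.

£303,739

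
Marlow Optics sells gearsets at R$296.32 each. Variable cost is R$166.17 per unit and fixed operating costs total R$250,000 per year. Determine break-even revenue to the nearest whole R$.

CM per unit = R$296.32 − R$166.17 = R$130.15; CM ratio = R$130.15 / R$296.32 = 0.4392.
Break-even revenue = fixed costs × price ÷ CM = R$250,000 × R$296.32 ÷ R$130.15 = R$569,189.

R$569,189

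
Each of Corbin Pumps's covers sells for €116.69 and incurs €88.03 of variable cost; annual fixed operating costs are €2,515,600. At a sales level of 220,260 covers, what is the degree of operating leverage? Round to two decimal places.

1.66

Total contribution margin = 220,260 × €28.66 = €6,312,651.60.
Operating income = contribution − fixed costs = €6,312,651.60 − €2,515,600 = €3,797,051.60.
So DOL = total CM / EBIT = €6,312,651.60 / €3,797,051.60 = 1.6625.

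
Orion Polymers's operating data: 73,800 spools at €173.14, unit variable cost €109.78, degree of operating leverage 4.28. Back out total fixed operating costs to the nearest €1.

€3,583,452

At 73,800 units, contribution = 73,800 × €63.36 = €4,675,968.00.
DOL = contribution / EBIT, so EBIT = €4,675,968.00 / 4.28 = €1,092,515.89.
Fixed costs = CM − EBIT = €4,675,968.00 − €1,092,515.89 = €3,583,452.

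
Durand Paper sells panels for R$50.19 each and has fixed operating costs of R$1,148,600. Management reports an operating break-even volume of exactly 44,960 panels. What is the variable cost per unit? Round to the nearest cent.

R$24.64

Contribution per unit must be FC / Q = R$1,148,600 / 44,960 = R$25.5472.
Hence VC = price − CM = R$50.19 − R$25.5472 = R$24.64.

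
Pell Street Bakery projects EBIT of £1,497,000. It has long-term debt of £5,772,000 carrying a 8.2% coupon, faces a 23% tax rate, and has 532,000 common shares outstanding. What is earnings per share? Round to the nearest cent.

Pre-tax income = £1,497,000 − £473,304.00 = £1,023,696.00.
After tax at 23%: net income = £1,023,696.00 × 0.77 = £788,245.92.
Per share: £788,245.92 / 532,000 shares = £1.48.

£1.48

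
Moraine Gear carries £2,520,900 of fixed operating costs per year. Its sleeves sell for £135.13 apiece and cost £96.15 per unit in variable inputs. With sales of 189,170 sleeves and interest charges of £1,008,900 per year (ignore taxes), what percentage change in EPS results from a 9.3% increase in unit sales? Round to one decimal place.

+17.8%

Total contribution margin = 189,170 × £38.98 = £7,373,846.60.
Subtracting fixed costs: EBIT = £7,373,846.60 − £2,520,900 = £4,852,946.60.
Interest = £1,008,900.00, so EBIT − I = £3,844,046.60.
Degree of combined leverage = contribution ÷ (EBIT − I) = £7,373,846.60 ÷ £3,844,046.60 = 1.9183.
%ΔEPS = DCL × %ΔSales = 1.9183 × +9.3% = +17.8%.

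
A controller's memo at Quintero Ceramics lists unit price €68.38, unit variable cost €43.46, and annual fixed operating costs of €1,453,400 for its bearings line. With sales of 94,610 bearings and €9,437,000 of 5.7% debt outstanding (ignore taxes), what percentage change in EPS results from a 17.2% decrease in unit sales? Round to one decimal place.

At 94,610 units, contribution = 94,610 × €24.92 = €2,357,681.20.
Subtracting fixed costs: EBIT = €2,357,681.20 − €1,453,400 = €904,281.20.
Interest = €537,909.00, so EBIT − I = €366,372.20.
Degree of combined leverage = contribution ÷ (EBIT − I) = €2,357,681.20 ÷ €366,372.20 = 6.4352.
%ΔEPS = DCL × %ΔSales = 6.4352 × -17.2% = -110.7%.

-110.7%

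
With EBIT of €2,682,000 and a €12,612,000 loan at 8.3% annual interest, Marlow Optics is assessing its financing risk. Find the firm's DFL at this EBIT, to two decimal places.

Interest = €1,046,796.00.
Degree of financial leverage = EBIT / (EBIT − interest) = €2,682,000 / €1,635,204.00 = 1.6402.

1.64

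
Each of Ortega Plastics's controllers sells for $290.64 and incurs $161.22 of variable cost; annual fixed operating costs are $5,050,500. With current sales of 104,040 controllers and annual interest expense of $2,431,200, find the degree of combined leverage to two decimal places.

Total contribution margin = 104,040 × $129.42 = $13,464,856.80.
Operating income = contribution − fixed costs = $13,464,856.80 − $5,050,500 = $8,414,356.80. Interest = $2,431,200.00, so EBIT − I = $5,983,156.80.
DCL = contribution ÷ (EBIT − I) = $13,464,856.80 ÷ $5,983,156.80 = 2.2505.

2.25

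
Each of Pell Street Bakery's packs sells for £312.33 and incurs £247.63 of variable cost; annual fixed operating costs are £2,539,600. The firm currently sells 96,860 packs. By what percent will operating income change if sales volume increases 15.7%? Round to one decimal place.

+26.4%

At 96,860 units, contribution = 96,860 × £64.70 = £6,266,842.00.
EBIT = £6,266,842.00 − £2,539,600 = £3,727,242.00.
Degree of operating leverage = £6,266,842.00 / £3,727,242.00 = 1.6814.
%ΔEBIT = DOL × %ΔSales = 1.6814 × +15.7% = +26.4%.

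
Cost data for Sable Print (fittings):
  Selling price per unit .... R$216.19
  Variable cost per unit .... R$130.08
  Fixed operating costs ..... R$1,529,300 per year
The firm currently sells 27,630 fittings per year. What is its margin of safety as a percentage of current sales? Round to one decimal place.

Each unit contributes R$216.19 − R$130.08 = R$86.11. Break-even units = R$1,529,300 ÷ R$86.11 = 17,759.84; break-even revenue = 17,759.84 × R$216.19 = R$3,839,500.26.
Current sales = 27,630 × R$216.19 = R$5,973,329.70.
Margin of safety = (R$5,973,329.70 − R$3,839,500.26) ÷ R$5,973,329.70 = 35.7%.

35.7%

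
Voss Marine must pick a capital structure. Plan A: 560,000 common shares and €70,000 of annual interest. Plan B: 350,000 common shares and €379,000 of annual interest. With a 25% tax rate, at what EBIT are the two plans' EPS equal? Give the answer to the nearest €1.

€894,000

At indifference, (EBIT − 70,000)(1 − t)/560,000 = (EBIT − 379,000)(1 − t)/350,000.
The (1 − t) factor cancels: (EBIT − 70,000) × 350,000 = (EBIT − 379,000) × 560,000.
EBIT × (560,000 − 350,000) = 379,000 × 560,000 − 70,000 × 350,000 = 187,740,000,000, so EBIT = 187,740,000,000 ÷ 210,000 = 894,000.00.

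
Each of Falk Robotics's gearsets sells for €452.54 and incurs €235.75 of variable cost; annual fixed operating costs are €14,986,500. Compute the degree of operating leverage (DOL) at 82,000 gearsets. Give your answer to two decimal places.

Contribution at this volume is 82,000 × €216.79 = €17,776,780.00.
Subtracting fixed costs: EBIT = €17,776,780.00 − €14,986,500 = €2,790,280.00.
DOL = contribution ÷ EBIT = €17,776,780.00 ÷ €2,790,280.00 = 6.3710.

6.37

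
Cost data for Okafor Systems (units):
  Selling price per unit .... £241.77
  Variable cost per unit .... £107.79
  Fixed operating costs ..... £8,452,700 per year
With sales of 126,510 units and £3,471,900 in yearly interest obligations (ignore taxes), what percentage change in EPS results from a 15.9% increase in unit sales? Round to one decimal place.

+53.6%

Total contribution margin = 126,510 × £133.98 = £16,949,809.80.
EBIT = £16,949,809.80 − £8,452,700 = £8,497,109.80.
After interest of £3,471,900.00, pre-tax earnings = £5,025,209.80.
Degree of combined leverage = contribution ÷ (EBIT − I) = £16,949,809.80 ÷ £5,025,209.80 = 3.3730.
EPS therefore changes by 3.3730 × (+15.9%) = +53.6%.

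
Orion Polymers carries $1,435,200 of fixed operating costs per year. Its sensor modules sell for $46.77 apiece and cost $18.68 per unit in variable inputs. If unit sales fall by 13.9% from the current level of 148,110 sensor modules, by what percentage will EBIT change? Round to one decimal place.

-21.2%

At 148,110 units, contribution = 148,110 × $28.09 = $4,160,409.90.
EBIT = $4,160,409.90 − $1,435,200 = $2,725,209.90.
Degree of operating leverage = $4,160,409.90 / $2,725,209.90 = 1.5266.
%ΔEBIT = DOL × %ΔSales = 1.5266 × -13.9% = -21.2%.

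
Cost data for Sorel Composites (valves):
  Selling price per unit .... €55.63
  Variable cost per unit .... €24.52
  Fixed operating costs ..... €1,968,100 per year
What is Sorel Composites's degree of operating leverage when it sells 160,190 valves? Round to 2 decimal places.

At 160,190 units, contribution = 160,190 × €31.11 = €4,983,510.90.
Subtracting fixed costs: EBIT = €4,983,510.90 − €1,968,100 = €3,015,410.90.
So DOL = total CM / EBIT = €4,983,510.90 / €3,015,410.90 = 1.6527.

1.65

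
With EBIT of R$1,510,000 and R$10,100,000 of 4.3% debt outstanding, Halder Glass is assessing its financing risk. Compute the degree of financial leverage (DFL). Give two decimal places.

Interest = R$434,300.00.
DFL = EBIT ÷ (EBIT − I) = R$1,510,000 ÷ (R$1,510,000 − R$434,300.00) = R$1,510,000 ÷ R$1,075,700.00 = 1.4037.

1.40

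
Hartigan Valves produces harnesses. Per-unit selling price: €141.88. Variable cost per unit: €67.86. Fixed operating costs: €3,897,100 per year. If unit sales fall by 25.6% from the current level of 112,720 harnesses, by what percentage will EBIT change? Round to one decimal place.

Contribution at this volume is 112,720 × €74.02 = €8,343,534.40.
Subtracting fixed costs: EBIT = €8,343,534.40 − €3,897,100 = €4,446,434.40.
So DOL = total CM / EBIT = €8,343,534.40 / €4,446,434.40 = 1.8765.
%ΔEBIT = DOL × %ΔSales = 1.8765 × -25.6% = -48.0%.

-48.0%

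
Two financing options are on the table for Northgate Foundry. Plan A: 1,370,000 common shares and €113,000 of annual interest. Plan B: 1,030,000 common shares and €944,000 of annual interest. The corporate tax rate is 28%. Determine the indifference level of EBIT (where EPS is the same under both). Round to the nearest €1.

Set EPS_A = EPS_B: (EBIT − €113,000)(1 − 0.28) ÷ 1,370,000 = (EBIT − €944,000)(1 − 0.28) ÷ 1,030,000.
Cancelling (1 − t) and cross-multiplying: 1,030,000·(EBIT − 113,000) = 1,370,000·(EBIT − 944,000).
Solving, EBIT = (944,000·1,370,000 − 113,000·1,030,000) / (1,370,000 − 1,030,000) = 1,176,890,000,000 / 340,000 = 3,461,441.18.

€3,461,441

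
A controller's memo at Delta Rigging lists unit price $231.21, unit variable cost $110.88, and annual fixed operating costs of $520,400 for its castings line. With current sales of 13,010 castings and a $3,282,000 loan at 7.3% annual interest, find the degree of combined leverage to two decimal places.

1.94

At 13,010 units, contribution = 13,010 × $120.33 = $1,565,493.30.
Subtracting fixed costs: EBIT = $1,565,493.30 − $520,400 = $1,045,093.30. Interest = $239,586.00, so EBIT − I = $805,507.30.
Degree of total leverage = total CM / (EBIT − interest) = $1,565,493.30 / $805,507.30 = 1.9435.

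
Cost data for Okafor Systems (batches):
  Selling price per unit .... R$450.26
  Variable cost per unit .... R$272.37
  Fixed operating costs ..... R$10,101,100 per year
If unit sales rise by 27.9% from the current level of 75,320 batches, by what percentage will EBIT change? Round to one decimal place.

+113.4%

At 75,320 units, contribution = 75,320 × R$177.89 = R$13,398,674.80.
Subtracting fixed costs: EBIT = R$13,398,674.80 − R$10,101,100 = R$3,297,574.80.
DOL = contribution ÷ EBIT = R$13,398,674.80 ÷ R$3,297,574.80 = 4.0632.
%ΔEBIT = DOL × %ΔSales = 4.0632 × +27.9% = +113.4%.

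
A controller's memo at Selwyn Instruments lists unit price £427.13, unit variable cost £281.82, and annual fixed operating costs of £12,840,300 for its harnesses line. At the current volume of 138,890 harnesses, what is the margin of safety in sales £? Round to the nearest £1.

£21,580,797

Each unit contributes £427.13 − £281.82 = £145.31. Break-even units = £12,840,300 ÷ £145.31 = 88,364.88; break-even revenue = 88,364.88 × £427.13 = £37,743,289.10.
Current sales = 138,890 × £427.13 = £59,324,085.70.
Margin of safety = £59,324,085.70 − £37,743,289.10 = £21,580,797.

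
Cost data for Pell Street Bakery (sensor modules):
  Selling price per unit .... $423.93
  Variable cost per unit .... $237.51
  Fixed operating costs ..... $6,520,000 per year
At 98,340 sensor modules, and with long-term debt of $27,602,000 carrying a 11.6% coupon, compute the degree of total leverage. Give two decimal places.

2.13

At 98,340 units, contribution = 98,340 × $186.42 = $18,332,542.80.
EBIT = $18,332,542.80 − $6,520,000 = $11,812,542.80. Interest = $3,201,832.00.
DOL = $18,332,542.80 ÷ $11,812,542.80 = 1.5520; DFL = $11,812,542.80 ÷ $8,610,710.80 = 1.3718.
Combined leverage = 1.5520 × 1.3718 = 2.1290.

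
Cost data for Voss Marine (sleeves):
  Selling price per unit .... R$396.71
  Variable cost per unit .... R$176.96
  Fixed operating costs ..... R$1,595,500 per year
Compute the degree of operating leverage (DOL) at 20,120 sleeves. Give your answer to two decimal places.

1.56

Contribution at this volume is 20,120 × R$219.75 = R$4,421,370.00.
Operating income = contribution − fixed costs = R$4,421,370.00 − R$1,595,500 = R$2,825,870.00.
So DOL = total CM / EBIT = R$4,421,370.00 / R$2,825,870.00 = 1.5646.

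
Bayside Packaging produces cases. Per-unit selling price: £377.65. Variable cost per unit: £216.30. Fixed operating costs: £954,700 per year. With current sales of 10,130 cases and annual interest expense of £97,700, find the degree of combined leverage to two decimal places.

Contribution at this volume is 10,130 × £161.35 = £1,634,475.50.
EBIT = £1,634,475.50 − £954,700 = £679,775.50. Interest = £97,700.00.
DOL = £1,634,475.50 ÷ £679,775.50 = 2.4044; DFL = £679,775.50 ÷ £582,075.50 = 1.1678.
DCL = DOL × DFL = 2.4044 × 1.1678 = 2.8079.

2.81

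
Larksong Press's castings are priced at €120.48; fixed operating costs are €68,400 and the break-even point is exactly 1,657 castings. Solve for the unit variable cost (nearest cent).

€79.20

At break-even, FC = Q × (P − VC), so P − VC = €68,400 ÷ 1,657 = €41.2794.
Hence VC = price − CM = €120.48 − €41.2794 = €79.20.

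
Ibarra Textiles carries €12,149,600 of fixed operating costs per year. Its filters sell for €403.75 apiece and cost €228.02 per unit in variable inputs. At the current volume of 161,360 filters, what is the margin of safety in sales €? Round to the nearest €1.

€37,234,680

Unit CM = price − variable cost = €403.75 − €228.02 = €175.73. Break-even units = €12,149,600 ÷ €175.73 = 69,137.88; break-even revenue = 69,137.88 × €403.75 = €27,914,419.85.
Actual sales revenue = 161,360 × €403.75 = €65,149,100.00.
Margin of safety = €65,149,100.00 − €27,914,419.85 = €37,234,680.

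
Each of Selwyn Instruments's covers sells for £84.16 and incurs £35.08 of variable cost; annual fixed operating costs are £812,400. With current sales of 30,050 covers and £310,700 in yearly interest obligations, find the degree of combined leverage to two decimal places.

4.19

At 30,050 units, contribution = 30,050 × £49.08 = £1,474,854.00.
Subtracting fixed costs: EBIT = £1,474,854.00 − £812,400 = £662,454.00. Interest = £310,700.00, so EBIT − I = £351,754.00.
DCL = contribution ÷ (EBIT − I) = £1,474,854.00 ÷ £351,754.00 = 4.1929.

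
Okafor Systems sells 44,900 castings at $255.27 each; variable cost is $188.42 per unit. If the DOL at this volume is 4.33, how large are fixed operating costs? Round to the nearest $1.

Contribution at this volume is 44,900 × $66.85 = $3,001,565.00.
DOL = contribution / EBIT, so EBIT = $3,001,565.00 / 4.33 = $693,202.08.
And FC = contribution − EBIT = $3,001,565.00 − $693,202.08 = $2,308,363.

$2,308,363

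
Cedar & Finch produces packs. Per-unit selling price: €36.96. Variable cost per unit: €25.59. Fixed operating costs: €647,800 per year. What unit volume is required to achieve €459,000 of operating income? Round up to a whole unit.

Each unit contributes €36.96 − €25.59 = €11.37.
Need Q such that Q × €11.37 − €647,800 = €459,000, i.e. Q = €1,106,800 / €11.37 = 97,343.89 → 97,344.

97,344 packs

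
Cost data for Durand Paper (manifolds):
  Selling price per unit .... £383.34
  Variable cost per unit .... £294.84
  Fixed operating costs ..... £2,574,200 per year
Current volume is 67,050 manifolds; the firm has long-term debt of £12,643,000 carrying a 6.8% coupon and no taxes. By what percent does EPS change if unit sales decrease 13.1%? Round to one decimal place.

-31.1%

At 67,050 units, contribution = 67,050 × £88.50 = £5,933,925.00.
EBIT = £5,933,925.00 − £2,574,200 = £3,359,725.00.
After interest of £859,724.00, pre-tax earnings = £2,500,001.00.
Degree of combined leverage = contribution ÷ (EBIT − I) = £5,933,925.00 ÷ £2,500,001.00 = 2.3736.
EPS therefore changes by 2.3736 × (-13.1%) = -31.1%.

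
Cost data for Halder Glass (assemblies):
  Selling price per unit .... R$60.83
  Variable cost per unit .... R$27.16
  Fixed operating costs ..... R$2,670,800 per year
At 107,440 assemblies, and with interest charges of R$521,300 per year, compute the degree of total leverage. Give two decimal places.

8.50

Total contribution margin = 107,440 × R$33.67 = R$3,617,504.80.
Operating income = contribution − fixed costs = R$3,617,504.80 − R$2,670,800 = R$946,704.80. Interest = R$521,300.00, so EBIT − I = R$425,404.80.
Degree of total leverage = total CM / (EBIT − interest) = R$3,617,504.80 / R$425,404.80 = 8.5037.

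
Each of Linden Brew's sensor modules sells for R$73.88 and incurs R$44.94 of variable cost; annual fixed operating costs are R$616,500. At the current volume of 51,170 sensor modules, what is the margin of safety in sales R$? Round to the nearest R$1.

Unit CM = price − variable cost = R$73.88 − R$44.94 = R$28.94. Break-even units = R$616,500 ÷ R$28.94 = 21,302.70; break-even revenue = 21,302.70 × R$73.88 = R$1,573,843.12.
Actual sales revenue = 51,170 × R$73.88 = R$3,780,439.60.
Margin of safety = R$3,780,439.60 − R$1,573,843.12 = R$2,206,596.

R$2,206,596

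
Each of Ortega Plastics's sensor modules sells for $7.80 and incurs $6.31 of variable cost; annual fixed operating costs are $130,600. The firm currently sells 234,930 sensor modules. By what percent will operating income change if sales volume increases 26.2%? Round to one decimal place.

+41.8%

At 234,930 units, contribution = 234,930 × $1.49 = $350,045.70.
EBIT = $350,045.70 − $130,600 = $219,445.70.
Degree of operating leverage = $350,045.70 / $219,445.70 = 1.5951.
%ΔEBIT = DOL × %ΔSales = 1.5951 × +26.2% = +41.8%.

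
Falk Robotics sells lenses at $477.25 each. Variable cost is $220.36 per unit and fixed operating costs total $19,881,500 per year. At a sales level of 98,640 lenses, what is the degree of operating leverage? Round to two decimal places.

At 98,640 units, contribution = 98,640 × $256.89 = $25,339,629.60.
EBIT = $25,339,629.60 − $19,881,500 = $5,458,129.60.
Degree of operating leverage = $25,339,629.60 / $5,458,129.60 = 4.6425.

4.64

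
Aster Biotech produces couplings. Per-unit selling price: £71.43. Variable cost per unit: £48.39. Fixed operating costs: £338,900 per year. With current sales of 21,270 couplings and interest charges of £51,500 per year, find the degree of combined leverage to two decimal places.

At 21,270 units, contribution = 21,270 × £23.04 = £490,060.80.
Subtracting fixed costs: EBIT = £490,060.80 − £338,900 = £151,160.80. Interest = £51,500.00, so EBIT − I = £99,660.80.
Degree of total leverage = total CM / (EBIT − interest) = £490,060.80 / £99,660.80 = 4.9173.

4.92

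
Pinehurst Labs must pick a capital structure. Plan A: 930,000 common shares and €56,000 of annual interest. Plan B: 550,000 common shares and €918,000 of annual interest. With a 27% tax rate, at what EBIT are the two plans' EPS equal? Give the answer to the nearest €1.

€2,165,632

Set EPS_A = EPS_B: (EBIT − €56,000)(1 − 0.27) ÷ 930,000 = (EBIT − €918,000)(1 − 0.27) ÷ 550,000.
Cancelling (1 − t) and cross-multiplying: 550,000·(EBIT − 56,000) = 930,000·(EBIT − 918,000).
Solving, EBIT = (918,000·930,000 − 56,000·550,000) / (930,000 − 550,000) = 822,940,000,000 / 380,000 = 2,165,631.58.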